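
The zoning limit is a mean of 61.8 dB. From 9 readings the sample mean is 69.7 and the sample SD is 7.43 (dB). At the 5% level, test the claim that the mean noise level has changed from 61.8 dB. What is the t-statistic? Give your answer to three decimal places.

H0: μ = 61.8; H1: μ ≠ 61.8 (one-sample t-test, two-sided).
t = (x̄ − μ₀)/(s/√n) = (69.7 − 61.8)/(7.43/√9) = 3.190
df = n − 1 = 8
Two-sided p-value ≈ 0.0128
Since p ≈ 0.0128 < α = 0.05, reject H0; the evidence is statistically significant.

3.190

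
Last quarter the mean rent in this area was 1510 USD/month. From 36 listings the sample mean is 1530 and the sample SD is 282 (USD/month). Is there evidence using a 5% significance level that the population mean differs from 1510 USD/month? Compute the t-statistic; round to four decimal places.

0.4255

H0: μ = 1510; H1: μ ≠ 1510 (one-sample t-test, two-sided).
t = (x̄ − μ₀)/(s/√n) = (1530 − 1510)/(282/√36) = 0.4255
df = n − 1 = 35
Two-sided p-value ≈ 0.6731
Since p ≈ 0.6731 > α = 0.05, fail to reject H0; the evidence is not statistically significant.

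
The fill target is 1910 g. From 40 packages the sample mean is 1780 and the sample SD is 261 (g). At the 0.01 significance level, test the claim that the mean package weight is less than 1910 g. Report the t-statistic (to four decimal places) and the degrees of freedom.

t = -3.1502, df = 39

H0: μ = 1910; H1: μ < 1910 (one-sample t-test, left-tailed).
t = (x̄ − μ₀)/(s/√n) = (1780 − 1910)/(261/√40) = -3.1502
df = n − 1 = 39
p-value = P(T ≤ -3.1502) ≈ 0.0016
Since p ≈ 0.0016 < α = 0.01, reject H0; the evidence is statistically significant.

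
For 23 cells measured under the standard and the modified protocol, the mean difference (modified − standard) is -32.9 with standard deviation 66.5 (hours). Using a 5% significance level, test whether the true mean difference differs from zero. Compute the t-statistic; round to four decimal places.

-2.3727

H0: μ_d = 0; H1: μ_d ≠ 0 (paired t-test on the differences, two-sided).
t = d̄/(s_d/√n) = -32.9/(66.5/√23) = -2.3727
df = n − 1 = 22
Two-sided p-value ≈ 0.027
Since p ≈ 0.027 < α = 0.05, reject H0; the evidence is statistically significant.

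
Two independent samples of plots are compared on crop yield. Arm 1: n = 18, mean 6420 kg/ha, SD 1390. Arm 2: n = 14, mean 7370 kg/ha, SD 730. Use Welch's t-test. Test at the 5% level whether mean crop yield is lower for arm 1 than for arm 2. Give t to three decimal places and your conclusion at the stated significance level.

Let group 1 = arm 1, group 2 = arm 2. H0: μ_1 = μ_2; H1: μ_1 < μ_2 (Welch's two-sample t-test, left-tailed).
t = (x̄_1 − x̄_2)/√(s_1²/n_1 + s_2²/n_2) = (6420 − 7370)/√(1390²/18 + 730²/14) = -2.491
Welch–Satterthwaite df ≈ 26.79
p-value = P(T ≤ -2.491) ≈ 0.0096
Since p ≈ 0.0096 < α = 0.05, reject H0; the data support H1.

t = -2.491; reject H0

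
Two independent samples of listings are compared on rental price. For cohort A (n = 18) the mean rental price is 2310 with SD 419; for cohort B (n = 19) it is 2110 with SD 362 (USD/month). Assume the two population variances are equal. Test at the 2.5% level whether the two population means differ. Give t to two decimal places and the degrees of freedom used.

t = 1.56, df = 35

Let group 1 = cohort A, group 2 = cohort B. H0: μ_1 = μ_2; H1: μ_1 ≠ μ_2 (two-sample pooled-variance t-test, two-sided).
s_p² = [(18−1)·419² + (19−1)·362²]/(18+19−2) = 152667
t = (2310 − 2110)/√[152667·(1/18 + 1/19)] = 1.56
df = n₁ + n₂ − 2 = 35
Two-sided p-value ≈ 0.129
Since p ≈ 0.129 > α = 0.025, fail to reject H0; the evidence is not statistically significant.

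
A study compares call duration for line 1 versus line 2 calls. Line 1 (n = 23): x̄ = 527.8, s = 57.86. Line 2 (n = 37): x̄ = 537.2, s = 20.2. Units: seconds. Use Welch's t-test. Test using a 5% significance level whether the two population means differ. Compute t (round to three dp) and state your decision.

t = -0.751; fail to reject H0

Let group 1 = line 1, group 2 = line 2. H0: μ_1 = μ_2; H1: μ_1 ≠ μ_2 (Welch's two-sample t-test, two-sided).
t = (x̄_1 − x̄_2)/√(s_1²/n_1 + s_2²/n_2) = (527.8 − 537.2)/√(57.86²/23 + 20.2²/37) = -0.751
Welch–Satterthwaite df ≈ 25.37
Two-sided p-value ≈ 0.4594
Since p ≈ 0.4594 > α = 0.05, fail to reject H0; the data do not provide sufficient evidence against H0.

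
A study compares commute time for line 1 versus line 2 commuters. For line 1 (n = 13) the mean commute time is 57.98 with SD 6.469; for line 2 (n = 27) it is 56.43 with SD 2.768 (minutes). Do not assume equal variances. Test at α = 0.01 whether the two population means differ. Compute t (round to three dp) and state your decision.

Let group 1 = line 1, group 2 = line 2. H0: μ_1 = μ_2; H1: μ_1 ≠ μ_2 (Welch's two-sample t-test, two-sided).
t = (x̄_1 − x̄_2)/√(s_1²/n_1 + s_2²/n_2) = (57.98 − 56.43)/√(6.469²/13 + 2.768²/27) = 0.828
Welch–Satterthwaite df ≈ 14.16
Two-sided p-value ≈ 0.421
Since p ≈ 0.421 > α = 0.01, fail to reject H0; the data do not provide sufficient evidence against H0.

t = 0.828; fail to reject H0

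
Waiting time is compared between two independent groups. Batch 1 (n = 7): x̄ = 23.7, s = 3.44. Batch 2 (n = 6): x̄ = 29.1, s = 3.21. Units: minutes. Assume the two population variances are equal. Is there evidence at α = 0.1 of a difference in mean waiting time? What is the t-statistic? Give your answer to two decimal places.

Let group 1 = batch 1, group 2 = batch 2. H0: μ_1 = μ_2; H1: μ_1 ≠ μ_2 (two-sample pooled-variance t-test, two-sided).
s_p² = [(7−1)·3.44² + (6−1)·3.21²]/(7+6−2) = 11.1384
t = (23.7 − 29.1)/√[11.1384·(1/7 + 1/6)] = -2.91
df = n₁ + n₂ − 2 = 11
Two-sided p-value ≈ 0.0142
Since p ≈ 0.0142 < α = 0.1, reject H0; the evidence is statistically significant.

-2.91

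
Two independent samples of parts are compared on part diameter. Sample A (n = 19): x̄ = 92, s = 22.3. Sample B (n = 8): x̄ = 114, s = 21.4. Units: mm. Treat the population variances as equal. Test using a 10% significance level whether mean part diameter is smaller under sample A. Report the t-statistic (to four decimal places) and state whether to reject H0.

t = -2.3671; reject H0

Let group 1 = sample A, group 2 = sample B. H0: μ_1 = μ_2; H1: μ_1 < μ_2 (two-sample pooled-variance t-test, left-tailed).
s_p² = [(19−1)·22.3² + (8−1)·21.4²]/(19+8−2) = 486.278
t = (92 − 114)/√[486.278·(1/19 + 1/8)] = -2.3671
df = n₁ + n₂ − 2 = 25
p-value = P(T ≤ -2.3671) ≈ 0.0130
Since p ≈ 0.0130 < α = 0.1, reject H0; the data support H1.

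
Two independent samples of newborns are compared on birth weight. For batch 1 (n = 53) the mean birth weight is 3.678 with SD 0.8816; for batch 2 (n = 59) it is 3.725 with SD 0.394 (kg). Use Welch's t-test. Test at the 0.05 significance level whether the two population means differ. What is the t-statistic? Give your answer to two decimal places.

-0.36

Let group 1 = batch 1, group 2 = batch 2. H0: μ_1 = μ_2; H1: μ_1 ≠ μ_2 (Welch's two-sample t-test, two-sided).
t = (x̄_1 − x̄_2)/√(s_1²/n_1 + s_2²/n_2) = (3.678 − 3.725)/√(0.8816²/53 + 0.394²/59) = -0.36
Welch–Satterthwaite df ≈ 70.30
Two-sided p-value ≈ 0.7219
Since p ≈ 0.7219 > α = 0.05, fail to reject H0; the data do not provide sufficient evidence against H0.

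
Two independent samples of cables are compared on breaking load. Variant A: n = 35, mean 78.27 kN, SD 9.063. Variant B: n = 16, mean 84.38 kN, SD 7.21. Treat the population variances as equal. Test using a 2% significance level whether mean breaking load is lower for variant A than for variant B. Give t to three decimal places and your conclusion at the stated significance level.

Let group 1 = variant A, group 2 = variant B. H0: μ_1 = μ_2; H1: μ_1 < μ_2 (two-sample pooled-variance t-test, left-tailed).
s_p² = [(35−1)·9.063² + (16−1)·7.21²]/(35+16−2) = 72.9072
t = (78.27 − 84.38)/√[72.9072·(1/35 + 1/16)] = -2.371
df = n₁ + n₂ − 2 = 49
p-value = P(T ≤ -2.371) ≈ 0.0109
Since p ≈ 0.0109 < α = 0.02, reject H0; the data support H1.

t = -2.371; reject H0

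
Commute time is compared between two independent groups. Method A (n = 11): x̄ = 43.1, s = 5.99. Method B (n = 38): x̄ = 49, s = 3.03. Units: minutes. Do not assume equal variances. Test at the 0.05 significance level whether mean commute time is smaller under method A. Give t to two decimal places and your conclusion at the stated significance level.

Let group 1 = method A, group 2 = method B. H0: μ_1 = μ_2; H1: μ_1 < μ_2 (Welch's two-sample t-test, left-tailed).
t = (x̄_1 − x̄_2)/√(s_1²/n_1 + s_2²/n_2) = (43.1 − 49)/√(5.99²/11 + 3.03²/38) = -3.15
Welch–Satterthwaite df ≈ 11.52
p-value = P(T ≤ -3.15) ≈ 0.004
Since p ≈ 0.004 < α = 0.05, reject H0; the data support H1.

t = -3.15; reject H0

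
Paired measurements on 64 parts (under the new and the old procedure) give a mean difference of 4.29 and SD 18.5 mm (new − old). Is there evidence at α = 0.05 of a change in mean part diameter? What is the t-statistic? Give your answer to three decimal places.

1.855

H0: μ_d = 0; H1: μ_d ≠ 0 (paired t-test on the differences, two-sided).
t = d̄/(s_d/√n) = 4.29/(18.5/√64) = 1.855
df = n − 1 = 63
Two-sided p-value ≈ 0.068
Since p ≈ 0.068 > α = 0.05, fail to reject H0; the evidence is not statistically significant.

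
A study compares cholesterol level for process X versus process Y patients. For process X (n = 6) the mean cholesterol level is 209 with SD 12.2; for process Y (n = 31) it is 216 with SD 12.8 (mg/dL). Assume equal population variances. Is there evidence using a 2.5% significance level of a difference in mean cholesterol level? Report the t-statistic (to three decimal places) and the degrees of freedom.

t = -1.234, df = 35

Let group 1 = process X, group 2 = process Y. H0: μ_1 = μ_2; H1: μ_1 ≠ μ_2 (two-sample pooled-variance t-test, two-sided).
s_p² = [(6−1)·12.2² + (31−1)·12.8²]/(6+31−2) = 161.697
t = (209 − 216)/√[161.697·(1/6 + 1/31)] = -1.234
df = n₁ + n₂ − 2 = 35
Two-sided p-value ≈ 0.225
Since p ≈ 0.225 > α = 0.025, fail to reject H0; the data do not provide sufficient evidence against H0.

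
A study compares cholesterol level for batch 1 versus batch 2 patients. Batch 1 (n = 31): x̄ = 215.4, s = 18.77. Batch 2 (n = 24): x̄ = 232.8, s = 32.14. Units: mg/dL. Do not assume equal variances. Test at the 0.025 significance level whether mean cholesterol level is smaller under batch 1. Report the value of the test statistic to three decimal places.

-2.359

Let group 1 = batch 1, group 2 = batch 2. H0: μ_1 = μ_2; H1: μ_1 < μ_2 (Welch's two-sample t-test, left-tailed).
t = (x̄_1 − x̄_2)/√(s_1²/n_1 + s_2²/n_2) = (215.4 − 232.8)/√(18.77²/31 + 32.14²/24) = -2.359
Welch–Satterthwaite df ≈ 34.89
p-value = P(T ≤ -2.359) ≈ 0.012
Since p ≈ 0.012 < α = 0.025, reject H0; the data support H1.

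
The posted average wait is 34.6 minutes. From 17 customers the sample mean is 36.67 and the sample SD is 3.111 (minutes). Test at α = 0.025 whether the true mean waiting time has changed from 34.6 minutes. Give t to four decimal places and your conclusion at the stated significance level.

t = 2.7434; reject H0

H0: μ = 34.6; H1: μ ≠ 34.6 (one-sample t-test, two-sided).
t = (x̄ − μ₀)/(s/√n) = (36.67 − 34.6)/(3.111/√17) = 2.7434
df = n − 1 = 16
Two-sided p-value ≈ 0.014
Since p ≈ 0.014 < α = 0.025, reject H0; the evidence is statistically significant.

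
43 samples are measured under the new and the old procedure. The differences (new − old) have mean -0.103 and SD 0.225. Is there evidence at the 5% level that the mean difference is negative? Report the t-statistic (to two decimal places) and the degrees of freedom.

H0: μ_d = 0; H1: μ_d < 0 (paired t-test on the differences, left-tailed).
t = d̄/(s_d/√n) = -0.103/(0.225/√43) = -3.00
df = n − 1 = 42
p-value = P(T ≤ -3.00) ≈ 0.0023
Since p ≈ 0.0023 < α = 0.05, reject H0; the data support H1.

t = -3.00, df = 42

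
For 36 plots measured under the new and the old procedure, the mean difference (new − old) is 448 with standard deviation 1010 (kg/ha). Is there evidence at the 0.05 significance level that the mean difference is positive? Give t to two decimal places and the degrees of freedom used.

H0: μ_d = 0; H1: μ_d > 0 (paired t-test on the differences, right-tailed).
t = d̄/(s_d/√n) = 448/(1010/√36) = 2.66
df = n − 1 = 35
p-value = P(T ≥ 2.66) ≈ 0.006
Since p ≈ 0.006 < α = 0.05, reject H0; the evidence is statistically significant.

t = 2.66, df = 35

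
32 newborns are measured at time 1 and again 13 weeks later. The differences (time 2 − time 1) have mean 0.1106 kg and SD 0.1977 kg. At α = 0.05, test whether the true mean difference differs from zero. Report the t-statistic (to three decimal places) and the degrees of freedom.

t = 3.165, df = 31

H0: μ_d = 0; H1: μ_d ≠ 0 (paired t-test on the differences, two-sided).
t = d̄/(s_d/√n) = 0.1106/(0.1977/√32) = 3.165
df = n − 1 = 31
Two-sided p-value ≈ 0.003
Since p ≈ 0.003 < α = 0.05, reject H0; the data support H1.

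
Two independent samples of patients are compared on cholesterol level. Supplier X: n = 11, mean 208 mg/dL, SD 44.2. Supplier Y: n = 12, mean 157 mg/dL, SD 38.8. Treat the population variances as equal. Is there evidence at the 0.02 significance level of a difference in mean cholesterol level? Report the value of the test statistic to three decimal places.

2.947

Let group 1 = supplier X, group 2 = supplier Y. H0: μ_1 = μ_2; H1: μ_1 ≠ μ_2 (two-sample pooled-variance t-test, two-sided).
s_p² = [(11−1)·44.2² + (12−1)·38.8²]/(11+12−2) = 1718.87
t = (208 − 157)/√[1718.87·(1/11 + 1/12)] = 2.947
df = n₁ + n₂ − 2 = 21
Two-sided p-value ≈ 0.0077
Since p ≈ 0.0077 < α = 0.02, reject H0; the evidence is statistically significant.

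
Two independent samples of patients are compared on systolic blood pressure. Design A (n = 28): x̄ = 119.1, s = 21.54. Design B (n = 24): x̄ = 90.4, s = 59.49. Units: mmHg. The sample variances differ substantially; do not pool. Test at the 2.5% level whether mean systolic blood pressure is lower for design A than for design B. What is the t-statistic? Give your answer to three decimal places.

2.241

Let group 1 = design A, group 2 = design B. H0: μ_1 = μ_2; H1: μ_1 < μ_2 (Welch's two-sample t-test, left-tailed).
t = (x̄_1 − x̄_2)/√(s_1²/n_1 + s_2²/n_2) = (119.1 − 90.4)/√(21.54²/28 + 59.49²/24) = 2.241
Welch–Satterthwaite df ≈ 28.16
p-value = P(T ≤ 2.241) ≈ 0.9834
Since p ≈ 0.9834 > α = 0.025, fail to reject H0; the evidence is not statistically significant.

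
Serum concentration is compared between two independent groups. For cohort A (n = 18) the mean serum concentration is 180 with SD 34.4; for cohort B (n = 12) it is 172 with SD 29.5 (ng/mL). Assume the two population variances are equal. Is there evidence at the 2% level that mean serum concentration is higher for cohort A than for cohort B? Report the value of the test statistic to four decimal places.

Let group 1 = cohort A, group 2 = cohort B. H0: μ_1 = μ_2; H1: μ_1 > μ_2 (two-sample pooled-variance t-test, right-tailed).
s_p² = [(18−1)·34.4² + (12−1)·29.5²]/(18+12−2) = 1060.35
t = (180 − 172)/√[1060.35·(1/18 + 1/12)] = 0.6592
df = n₁ + n₂ − 2 = 28
p-value = P(T ≥ 0.6592) ≈ 0.258
Since p ≈ 0.258 > α = 0.02, fail to reject H0; the evidence is not statistically significant.

0.6592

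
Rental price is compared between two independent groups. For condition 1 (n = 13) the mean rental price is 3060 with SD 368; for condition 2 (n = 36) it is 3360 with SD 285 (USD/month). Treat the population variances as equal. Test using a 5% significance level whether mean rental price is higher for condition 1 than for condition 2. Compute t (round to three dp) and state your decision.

t = -3.007; fail to reject H0

Let group 1 = condition 1, group 2 = condition 2. H0: μ_1 = μ_2; H1: μ_1 > μ_2 (two-sample pooled-variance t-test, right-tailed).
s_p² = [(13−1)·368² + (36−1)·285²]/(13+36−2) = 95063
t = (3060 − 3360)/√[95063·(1/13 + 1/36)] = -3.007
df = n₁ + n₂ − 2 = 47
p-value = P(T ≥ -3.007) ≈ 0.998
Since p ≈ 0.998 > α = 0.05, fail to reject H0; the data do not provide sufficient evidence against H0.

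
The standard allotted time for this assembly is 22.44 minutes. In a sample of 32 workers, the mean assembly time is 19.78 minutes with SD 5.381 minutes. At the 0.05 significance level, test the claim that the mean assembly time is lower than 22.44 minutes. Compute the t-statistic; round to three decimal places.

H0: μ = 22.44; H1: μ < 22.44 (one-sample t-test, left-tailed).
t = (x̄ − μ₀)/(s/√n) = (19.78 − 22.44)/(5.381/√32) = -2.796
df = n − 1 = 31
p-value = P(T ≤ -2.796) ≈ 0.004
Since p ≈ 0.004 < α = 0.05, reject H0; the data support H1.

-2.796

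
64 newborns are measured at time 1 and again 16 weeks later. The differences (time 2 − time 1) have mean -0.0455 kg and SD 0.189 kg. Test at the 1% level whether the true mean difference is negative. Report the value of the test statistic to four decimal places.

H0: μ_d = 0; H1: μ_d < 0 (paired t-test on the differences, left-tailed).
t = d̄/(s_d/√n) = -0.0455/(0.189/√64) = -1.9259
df = n − 1 = 63
p-value = P(T ≤ -1.9259) ≈ 0.0293
Since p ≈ 0.0293 > α = 0.01, fail to reject H0; the data do not provide sufficient evidence against H0.

-1.9259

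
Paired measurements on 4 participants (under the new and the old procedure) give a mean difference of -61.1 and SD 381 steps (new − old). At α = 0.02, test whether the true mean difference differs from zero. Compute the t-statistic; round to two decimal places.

-0.32

H0: μ_d = 0; H1: μ_d ≠ 0 (paired t-test on the differences, two-sided).
t = d̄/(s_d/√n) = -61.1/(381/√4) = -0.32
df = n − 1 = 3
Two-sided p-value ≈ 0.7695
Since p ≈ 0.7695 > α = 0.02, fail to reject H0; the evidence is not statistically significant.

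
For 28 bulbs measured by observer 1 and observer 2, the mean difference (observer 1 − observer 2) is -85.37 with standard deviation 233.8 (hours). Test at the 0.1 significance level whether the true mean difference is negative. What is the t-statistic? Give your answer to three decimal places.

-1.932

H0: μ_d = 0; H1: μ_d < 0 (paired t-test on the differences, left-tailed).
t = d̄/(s_d/√n) = -85.37/(233.8/√28) = -1.932
df = n − 1 = 27
p-value = P(T ≤ -1.932) ≈ 0.0319
Since p ≈ 0.0319 < α = 0.1, reject H0; the evidence is statistically significant.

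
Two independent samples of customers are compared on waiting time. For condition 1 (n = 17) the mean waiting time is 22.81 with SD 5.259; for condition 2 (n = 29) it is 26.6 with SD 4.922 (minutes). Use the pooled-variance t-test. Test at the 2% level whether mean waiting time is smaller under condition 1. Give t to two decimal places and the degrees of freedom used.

t = -2.46, df = 44

Let group 1 = condition 1, group 2 = condition 2. H0: μ_1 = μ_2; H1: μ_1 < μ_2 (two-sample pooled-variance t-test, left-tailed).
s_p² = [(17−1)·5.259² + (29−1)·4.922²]/(17+29−2) = 25.4737
t = (22.81 − 26.6)/√[25.4737·(1/17 + 1/29)] = -2.46
df = n₁ + n₂ − 2 = 44
p-value = P(T ≤ -2.46) ≈ 0.009
Since p ≈ 0.009 < α = 0.02, reject H0; the evidence is statistically significant.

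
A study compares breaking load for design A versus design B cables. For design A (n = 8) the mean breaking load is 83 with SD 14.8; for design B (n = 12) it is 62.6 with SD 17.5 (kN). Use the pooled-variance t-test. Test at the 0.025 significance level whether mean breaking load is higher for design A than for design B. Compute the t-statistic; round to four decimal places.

Let group 1 = design A, group 2 = design B. H0: μ_1 = μ_2; H1: μ_1 > μ_2 (two-sample pooled-variance t-test, right-tailed).
s_p² = [(8−1)·14.8² + (12−1)·17.5²]/(8+12−2) = 272.335
t = (83 − 62.6)/√[272.335·(1/8 + 1/12)] = 2.7083
df = n₁ + n₂ − 2 = 18
p-value = P(T ≥ 2.7083) ≈ 0.007
Since p ≈ 0.007 < α = 0.025, reject H0; the evidence is statistically significant.

2.7083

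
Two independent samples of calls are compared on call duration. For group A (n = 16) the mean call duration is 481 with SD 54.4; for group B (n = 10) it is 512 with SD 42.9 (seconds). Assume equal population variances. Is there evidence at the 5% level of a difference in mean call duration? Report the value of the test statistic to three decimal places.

-1.526

Let group 1 = group A, group 2 = group B. H0: μ_1 = μ_2; H1: μ_1 ≠ μ_2 (two-sample pooled-variance t-test, two-sided).
s_p² = [(16−1)·54.4² + (10−1)·42.9²]/(16+10−2) = 2539.75
t = (481 − 512)/√[2539.75·(1/16 + 1/10)] = -1.526
df = n₁ + n₂ − 2 = 24
Two-sided p-value ≈ 0.1401
Since p ≈ 0.1401 > α = 0.05, fail to reject H0; the evidence is not statistically significant.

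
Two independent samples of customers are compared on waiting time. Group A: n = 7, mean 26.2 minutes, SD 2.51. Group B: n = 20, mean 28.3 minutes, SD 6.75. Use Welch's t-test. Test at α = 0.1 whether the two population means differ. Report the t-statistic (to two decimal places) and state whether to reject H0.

t = -1.18; fail to reject H0

Let group 1 = group A, group 2 = group B. H0: μ_1 = μ_2; H1: μ_1 ≠ μ_2 (Welch's two-sample t-test, two-sided).
t = (x̄_1 − x̄_2)/√(s_1²/n_1 + s_2²/n_2) = (26.2 − 28.3)/√(2.51²/7 + 6.75²/20) = -1.18
Welch–Satterthwaite df ≈ 24.75
Two-sided p-value ≈ 0.2500
Since p ≈ 0.2500 > α = 0.1, fail to reject H0; the evidence is not statistically significant.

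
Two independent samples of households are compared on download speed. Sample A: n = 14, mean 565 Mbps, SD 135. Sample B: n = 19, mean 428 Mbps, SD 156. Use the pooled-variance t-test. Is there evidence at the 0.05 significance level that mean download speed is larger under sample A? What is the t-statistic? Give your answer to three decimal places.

Let group 1 = sample A, group 2 = sample B. H0: μ_1 = μ_2; H1: μ_1 > μ_2 (two-sample pooled-variance t-test, right-tailed).
s_p² = [(14−1)·135² + (19−1)·156²]/(14+19−2) = 21773.3
t = (565 − 428)/√[21773.3·(1/14 + 1/19)] = 2.636
df = n₁ + n₂ − 2 = 31
p-value = P(T ≥ 2.636) ≈ 0.006
Since p ≈ 0.006 < α = 0.05, reject H0; the evidence is statistically significant.

2.636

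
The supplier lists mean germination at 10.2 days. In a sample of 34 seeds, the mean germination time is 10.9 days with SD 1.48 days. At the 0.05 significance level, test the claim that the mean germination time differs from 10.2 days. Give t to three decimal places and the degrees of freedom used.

H0: μ = 10.2; H1: μ ≠ 10.2 (one-sample t-test, two-sided).
t = (x̄ − μ₀)/(s/√n) = (10.9 − 10.2)/(1.48/√34) = 2.758
df = n − 1 = 33
Two-sided p-value ≈ 0.009
Since p ≈ 0.009 < α = 0.05, reject H0; the data support H1.

t = 2.758, df = 33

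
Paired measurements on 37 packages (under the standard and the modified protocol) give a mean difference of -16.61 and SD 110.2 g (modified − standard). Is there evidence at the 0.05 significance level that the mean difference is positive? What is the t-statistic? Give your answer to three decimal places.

-0.917

H0: μ_d = 0; H1: μ_d > 0 (paired t-test on the differences, right-tailed).
t = d̄/(s_d/√n) = -16.61/(110.2/√37) = -0.917
df = n − 1 = 36
p-value = P(T ≥ -0.917) ≈ 0.817
Since p ≈ 0.817 > α = 0.05, fail to reject H0; the data do not provide sufficient evidence against H0.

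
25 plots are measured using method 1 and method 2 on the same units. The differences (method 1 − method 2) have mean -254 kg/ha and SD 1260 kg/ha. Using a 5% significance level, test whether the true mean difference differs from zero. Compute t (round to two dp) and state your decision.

H0: μ_d = 0; H1: μ_d ≠ 0 (paired t-test on the differences, two-sided).
t = d̄/(s_d/√n) = -254/(1260/√25) = -1.01
df = n − 1 = 24
Two-sided p-value ≈ 0.324
Since p ≈ 0.324 > α = 0.05, fail to reject H0; the evidence is not statistically significant.

t = -1.01; fail to reject H0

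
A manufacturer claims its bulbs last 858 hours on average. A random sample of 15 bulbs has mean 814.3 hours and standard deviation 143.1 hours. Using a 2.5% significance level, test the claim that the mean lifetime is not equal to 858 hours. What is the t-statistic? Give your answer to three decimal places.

H0: μ = 858; H1: μ ≠ 858 (one-sample t-test, two-sided).
t = (x̄ − μ₀)/(s/√n) = (814.3 − 858)/(143.1/√15) = -1.183
df = n − 1 = 14
Two-sided p-value ≈ 0.257
Since p ≈ 0.257 > α = 0.025, fail to reject H0; the evidence is not statistically significant.

-1.183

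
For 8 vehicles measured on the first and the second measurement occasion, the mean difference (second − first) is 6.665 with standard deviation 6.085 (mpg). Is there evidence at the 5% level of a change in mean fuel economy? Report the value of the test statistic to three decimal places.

3.098

H0: μ_d = 0; H1: μ_d ≠ 0 (paired t-test on the differences, two-sided).
t = d̄/(s_d/√n) = 6.665/(6.085/√8) = 3.098
df = n − 1 = 7
Two-sided p-value ≈ 0.017
Since p ≈ 0.017 < α = 0.05, reject H0; the data support H1.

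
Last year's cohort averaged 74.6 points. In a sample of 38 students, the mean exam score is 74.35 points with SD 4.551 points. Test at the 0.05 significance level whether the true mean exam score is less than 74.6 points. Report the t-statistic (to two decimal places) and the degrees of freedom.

t = -0.34, df = 37

H0: μ = 74.6; H1: μ < 74.6 (one-sample t-test, left-tailed).
t = (x̄ − μ₀)/(s/√n) = (74.35 − 74.6)/(4.551/√38) = -0.34
df = n − 1 = 37
p-value = P(T ≤ -0.34) ≈ 0.368
Since p ≈ 0.368 > α = 0.05, fail to reject H0; the evidence is not statistically significant.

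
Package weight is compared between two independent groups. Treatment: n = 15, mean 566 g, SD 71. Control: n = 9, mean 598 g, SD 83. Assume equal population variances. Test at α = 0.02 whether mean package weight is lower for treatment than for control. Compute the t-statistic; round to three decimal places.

-1.004

Let group 1 = treatment, group 2 = control. H0: μ_1 = μ_2; H1: μ_1 < μ_2 (two-sample pooled-variance t-test, left-tailed).
s_p² = [(15−1)·71² + (9−1)·83²]/(15+9−2) = 5713
t = (566 − 598)/√[5713·(1/15 + 1/9)] = -1.004
df = n₁ + n₂ − 2 = 22
p-value = P(T ≤ -1.004) ≈ 0.163
Since p ≈ 0.163 > α = 0.02, fail to reject H0; the data do not provide sufficient evidence against H0.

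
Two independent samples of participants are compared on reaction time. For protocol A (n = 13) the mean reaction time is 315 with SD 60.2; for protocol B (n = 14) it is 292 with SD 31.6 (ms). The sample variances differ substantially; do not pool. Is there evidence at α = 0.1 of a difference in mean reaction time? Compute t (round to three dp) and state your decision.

Let group 1 = protocol A, group 2 = protocol B. H0: μ_1 = μ_2; H1: μ_1 ≠ μ_2 (Welch's two-sample t-test, two-sided).
t = (x̄_1 − x̄_2)/√(s_1²/n_1 + s_2²/n_2) = (315 − 292)/√(60.2²/13 + 31.6²/14) = 1.229
Welch–Satterthwaite df ≈ 17.85
Two-sided p-value ≈ 0.235
Since p ≈ 0.235 > α = 0.1, fail to reject H0; the data do not provide sufficient evidence against H0.

t = 1.229; fail to reject H0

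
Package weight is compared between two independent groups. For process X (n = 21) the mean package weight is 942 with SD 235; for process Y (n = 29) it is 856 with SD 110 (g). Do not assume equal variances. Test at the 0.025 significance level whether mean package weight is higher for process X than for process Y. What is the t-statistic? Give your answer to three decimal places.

Let group 1 = process X, group 2 = process Y. H0: μ_1 = μ_2; H1: μ_1 > μ_2 (Welch's two-sample t-test, right-tailed).
t = (x̄_1 − x̄_2)/√(s_1²/n_1 + s_2²/n_2) = (942 − 856)/√(235²/21 + 110²/29) = 1.558
Welch–Satterthwaite df ≈ 26.38
p-value = P(T ≥ 1.558) ≈ 0.0656
Since p ≈ 0.0656 > α = 0.025, fail to reject H0; the data do not provide sufficient evidence against H0.

1.558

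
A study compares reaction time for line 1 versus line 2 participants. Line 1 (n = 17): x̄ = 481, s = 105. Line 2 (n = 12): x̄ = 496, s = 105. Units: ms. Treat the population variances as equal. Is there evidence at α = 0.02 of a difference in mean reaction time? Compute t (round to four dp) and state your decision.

Let group 1 = line 1, group 2 = line 2. H0: μ_1 = μ_2; H1: μ_1 ≠ μ_2 (two-sample pooled-variance t-test, two-sided).
s_p² = [(17−1)·105² + (12−1)·105²]/(17+12−2) = 11025
t = (481 − 496)/√[11025·(1/17 + 1/12)] = -0.3789
df = n₁ + n₂ − 2 = 27
Two-sided p-value ≈ 0.708
Since p ≈ 0.708 > α = 0.02, fail to reject H0; the evidence is not statistically significant.

t = -0.3789; fail to reject H0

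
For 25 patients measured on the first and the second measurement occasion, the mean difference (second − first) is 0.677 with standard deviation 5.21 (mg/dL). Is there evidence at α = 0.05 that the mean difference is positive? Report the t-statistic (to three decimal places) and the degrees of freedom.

t = 0.650, df = 24

H0: μ_d = 0; H1: μ_d > 0 (paired t-test on the differences, right-tailed).
t = d̄/(s_d/√n) = 0.677/(5.21/√25) = 0.650
df = n − 1 = 24
p-value = P(T ≥ 0.650) ≈ 0.261
Since p ≈ 0.261 > α = 0.05, fail to reject H0; the evidence is not statistically significant.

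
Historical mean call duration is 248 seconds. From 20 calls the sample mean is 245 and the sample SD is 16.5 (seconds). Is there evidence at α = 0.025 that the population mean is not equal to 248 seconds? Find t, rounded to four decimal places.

-0.8131

H0: μ = 248; H1: μ ≠ 248 (one-sample t-test, two-sided).
t = (x̄ − μ₀)/(s/√n) = (245 − 248)/(16.5/√20) = -0.8131
df = n − 1 = 19
Two-sided p-value ≈ 0.426
Since p ≈ 0.426 > α = 0.025, fail to reject H0; the data do not provide sufficient evidence against H0.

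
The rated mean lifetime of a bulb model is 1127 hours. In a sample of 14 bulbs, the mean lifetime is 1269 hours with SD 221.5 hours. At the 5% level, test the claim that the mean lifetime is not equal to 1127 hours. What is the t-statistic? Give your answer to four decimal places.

H0: μ = 1127; H1: μ ≠ 1127 (one-sample t-test, two-sided).
t = (x̄ − μ₀)/(s/√n) = (1269 − 1127)/(221.5/√14) = 2.3987
df = n − 1 = 13
Two-sided p-value ≈ 0.032
Since p ≈ 0.032 < α = 0.05, reject H0; the evidence is statistically significant.

2.3987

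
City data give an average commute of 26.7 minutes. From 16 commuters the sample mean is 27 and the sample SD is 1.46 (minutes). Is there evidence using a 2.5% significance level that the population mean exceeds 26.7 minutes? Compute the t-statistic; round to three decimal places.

0.822

H0: μ = 26.7; H1: μ > 26.7 (one-sample t-test, right-tailed).
t = (x̄ − μ₀)/(s/√n) = (27 − 26.7)/(1.46/√16) = 0.822
df = n − 1 = 15
p-value = P(T ≥ 0.822) ≈ 0.212
Since p ≈ 0.212 > α = 0.025, fail to reject H0; the data do not provide sufficient evidence against H0.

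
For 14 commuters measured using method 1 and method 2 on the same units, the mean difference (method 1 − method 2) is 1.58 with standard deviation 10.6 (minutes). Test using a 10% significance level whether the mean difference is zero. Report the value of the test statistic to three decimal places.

H0: μ_d = 0; H1: μ_d ≠ 0 (paired t-test on the differences, two-sided).
t = d̄/(s_d/√n) = 1.58/(10.6/√14) = 0.558
df = n − 1 = 13
Two-sided p-value ≈ 0.587
Since p ≈ 0.587 > α = 0.1, fail to reject H0; the data do not provide sufficient evidence against H0.

0.558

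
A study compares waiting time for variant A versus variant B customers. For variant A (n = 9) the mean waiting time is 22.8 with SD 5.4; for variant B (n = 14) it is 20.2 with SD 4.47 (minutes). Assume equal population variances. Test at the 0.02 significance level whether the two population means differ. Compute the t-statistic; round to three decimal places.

1.256

Let group 1 = variant A, group 2 = variant B. H0: μ_1 = μ_2; H1: μ_1 ≠ μ_2 (two-sample pooled-variance t-test, two-sided).
s_p² = [(9−1)·5.4² + (14−1)·4.47²]/(9+14−2) = 23.4777
t = (22.8 − 20.2)/√[23.4777·(1/9 + 1/14)] = 1.256
df = n₁ + n₂ − 2 = 21
Two-sided p-value ≈ 0.223
Since p ≈ 0.223 > α = 0.02, fail to reject H0; the evidence is not statistically significant.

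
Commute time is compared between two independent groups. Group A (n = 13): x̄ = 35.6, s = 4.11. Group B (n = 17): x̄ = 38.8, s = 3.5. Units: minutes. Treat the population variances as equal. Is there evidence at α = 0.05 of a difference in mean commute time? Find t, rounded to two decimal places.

Let group 1 = group A, group 2 = group B. H0: μ_1 = μ_2; H1: μ_1 ≠ μ_2 (two-sample pooled-variance t-test, two-sided).
s_p² = [(13−1)·4.11² + (17−1)·3.5²]/(13+17−2) = 14.2395
t = (35.6 − 38.8)/√[14.2395·(1/13 + 1/17)] = -2.30
df = n₁ + n₂ − 2 = 28
Two-sided p-value ≈ 0.0290
Since p ≈ 0.0290 < α = 0.05, reject H0; the data support H1.

-2.30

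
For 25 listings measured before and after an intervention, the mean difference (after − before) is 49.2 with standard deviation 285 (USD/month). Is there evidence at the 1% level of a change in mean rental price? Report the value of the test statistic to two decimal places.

H0: μ_d = 0; H1: μ_d ≠ 0 (paired t-test on the differences, two-sided).
t = d̄/(s_d/√n) = 49.2/(285/√25) = 0.86
df = n − 1 = 24
Two-sided p-value ≈ 0.397
Since p ≈ 0.397 > α = 0.01, fail to reject H0; the data do not provide sufficient evidence against H0.

0.86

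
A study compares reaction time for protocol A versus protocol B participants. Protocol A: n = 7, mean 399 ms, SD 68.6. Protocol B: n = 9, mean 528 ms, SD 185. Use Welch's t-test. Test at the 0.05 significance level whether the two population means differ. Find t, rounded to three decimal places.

Let group 1 = protocol A, group 2 = protocol B. H0: μ_1 = μ_2; H1: μ_1 ≠ μ_2 (Welch's two-sample t-test, two-sided).
t = (x̄_1 − x̄_2)/√(s_1²/n_1 + s_2²/n_2) = (399 − 528)/√(68.6²/7 + 185²/9) = -1.928
Welch–Satterthwaite df ≈ 10.64
Two-sided p-value ≈ 0.081
Since p ≈ 0.081 > α = 0.05, fail to reject H0; the data do not provide sufficient evidence against H0.

-1.928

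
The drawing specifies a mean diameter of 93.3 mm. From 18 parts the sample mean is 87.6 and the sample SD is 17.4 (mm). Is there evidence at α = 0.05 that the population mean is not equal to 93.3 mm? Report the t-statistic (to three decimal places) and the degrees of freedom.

t = -1.390, df = 17

H0: μ = 93.3; H1: μ ≠ 93.3 (one-sample t-test, two-sided).
t = (x̄ − μ₀)/(s/√n) = (87.6 − 93.3)/(17.4/√18) = -1.390
df = n − 1 = 17
Two-sided p-value ≈ 0.1825
Since p ≈ 0.1825 > α = 0.05, fail to reject H0; the data do not provide sufficient evidence against H0.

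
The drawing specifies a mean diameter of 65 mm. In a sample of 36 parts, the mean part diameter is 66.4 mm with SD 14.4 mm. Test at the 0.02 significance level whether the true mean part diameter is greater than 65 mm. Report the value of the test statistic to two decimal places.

H0: μ = 65; H1: μ > 65 (one-sample t-test, right-tailed).
t = (x̄ − μ₀)/(s/√n) = (66.4 − 65)/(14.4/√36) = 0.58
df = n − 1 = 35
p-value = P(T ≥ 0.58) ≈ 0.282
Since p ≈ 0.282 > α = 0.02, fail to reject H0; the data do not provide sufficient evidence against H0.

0.58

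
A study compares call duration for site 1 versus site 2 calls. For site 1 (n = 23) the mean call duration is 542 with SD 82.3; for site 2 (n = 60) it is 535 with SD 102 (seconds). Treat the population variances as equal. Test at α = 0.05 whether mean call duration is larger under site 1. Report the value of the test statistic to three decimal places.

Let group 1 = site 1, group 2 = site 2. H0: μ_1 = μ_2; H1: μ_1 > μ_2 (two-sample pooled-variance t-test, right-tailed).
s_p² = [(23−1)·82.3² + (60−1)·102²]/(23+60−2) = 9417.88
t = (542 − 535)/√[9417.88·(1/23 + 1/60)] = 0.294
df = n₁ + n₂ − 2 = 81
p-value = P(T ≥ 0.294) ≈ 0.385
Since p ≈ 0.385 > α = 0.05, fail to reject H0; the evidence is not statistically significant.

0.294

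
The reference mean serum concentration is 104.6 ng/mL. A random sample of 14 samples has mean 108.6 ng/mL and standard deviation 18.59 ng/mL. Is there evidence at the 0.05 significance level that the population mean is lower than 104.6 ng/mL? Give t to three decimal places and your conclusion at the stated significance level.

H0: μ = 104.6; H1: μ < 104.6 (one-sample t-test, left-tailed).
t = (x̄ − μ₀)/(s/√n) = (108.6 − 104.6)/(18.59/√14) = 0.805
df = n − 1 = 13
p-value = P(T ≤ 0.805) ≈ 0.7824
Since p ≈ 0.7824 > α = 0.05, fail to reject H0; the data do not provide sufficient evidence against H0.

t = 0.805; fail to reject H0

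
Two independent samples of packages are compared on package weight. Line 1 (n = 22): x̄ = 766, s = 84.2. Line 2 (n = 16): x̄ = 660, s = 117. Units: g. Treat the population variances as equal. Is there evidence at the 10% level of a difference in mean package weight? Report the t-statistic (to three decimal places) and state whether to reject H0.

t = 3.252; reject H0

Let group 1 = line 1, group 2 = line 2. H0: μ_1 = μ_2; H1: μ_1 ≠ μ_2 (two-sample pooled-variance t-test, two-sided).
s_p² = [(22−1)·84.2² + (16−1)·117²]/(22+16−2) = 9839.37
t = (766 − 660)/√[9839.37·(1/22 + 1/16)] = 3.252
df = n₁ + n₂ − 2 = 36
Two-sided p-value ≈ 0.002
Since p ≈ 0.002 < α = 0.1, reject H0; the evidence is statistically significant.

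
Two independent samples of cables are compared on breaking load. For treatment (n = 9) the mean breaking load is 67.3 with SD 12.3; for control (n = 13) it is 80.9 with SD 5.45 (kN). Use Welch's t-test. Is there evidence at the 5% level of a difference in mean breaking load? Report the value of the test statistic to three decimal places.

-3.112

Let group 1 = treatment, group 2 = control. H0: μ_1 = μ_2; H1: μ_1 ≠ μ_2 (Welch's two-sample t-test, two-sided).
t = (x̄_1 − x̄_2)/√(s_1²/n_1 + s_2²/n_2) = (67.3 − 80.9)/√(12.3²/9 + 5.45²/13) = -3.112
Welch–Satterthwaite df ≈ 10.20
Two-sided p-value ≈ 0.0108
Since p ≈ 0.0108 < α = 0.05, reject H0; the evidence is statistically significant.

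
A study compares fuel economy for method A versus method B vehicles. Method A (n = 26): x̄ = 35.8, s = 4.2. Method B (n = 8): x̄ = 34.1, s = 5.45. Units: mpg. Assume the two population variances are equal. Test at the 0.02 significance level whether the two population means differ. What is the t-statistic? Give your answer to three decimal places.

0.934

Let group 1 = method A, group 2 = method B. H0: μ_1 = μ_2; H1: μ_1 ≠ μ_2 (two-sample pooled-variance t-test, two-sided).
s_p² = [(26−1)·4.2² + (8−1)·5.45²]/(26+8−2) = 20.2787
t = (35.8 − 34.1)/√[20.2787·(1/26 + 1/8)] = 0.934
df = n₁ + n₂ − 2 = 32
Two-sided p-value ≈ 0.357
Since p ≈ 0.357 > α = 0.02, fail to reject H0; the evidence is not statistically significant.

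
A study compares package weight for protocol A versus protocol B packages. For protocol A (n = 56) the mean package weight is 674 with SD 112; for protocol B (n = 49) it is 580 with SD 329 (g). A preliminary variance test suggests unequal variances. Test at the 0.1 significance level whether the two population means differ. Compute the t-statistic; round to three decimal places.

1.906

Let group 1 = protocol A, group 2 = protocol B. H0: μ_1 = μ_2; H1: μ_1 ≠ μ_2 (Welch's two-sample t-test, two-sided).
t = (x̄_1 − x̄_2)/√(s_1²/n_1 + s_2²/n_2) = (674 − 580)/√(112²/56 + 329²/49) = 1.906
Welch–Satterthwaite df ≈ 57.71
Two-sided p-value ≈ 0.062
Since p ≈ 0.062 < α = 0.1, reject H0; the evidence is statistically significant.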